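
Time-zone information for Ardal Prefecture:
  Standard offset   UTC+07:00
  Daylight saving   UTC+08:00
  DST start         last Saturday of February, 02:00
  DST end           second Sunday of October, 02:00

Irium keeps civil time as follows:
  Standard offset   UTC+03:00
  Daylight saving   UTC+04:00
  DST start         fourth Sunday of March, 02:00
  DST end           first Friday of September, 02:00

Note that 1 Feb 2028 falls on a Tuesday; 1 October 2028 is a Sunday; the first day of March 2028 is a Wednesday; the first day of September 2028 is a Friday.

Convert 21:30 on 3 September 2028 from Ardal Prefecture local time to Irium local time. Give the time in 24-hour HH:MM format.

1 February 2028 is a Tuesday, so Saturdays fall on 5, 12, 19, 26; the last is February 26.
1 October 2028 is a Sunday, so the first Sunday is October 1 and the second is October 8.
3 September 2028 lies within the daylight-saving period (26 February – 8 October), so Ardal Prefecture is on daylight time, UTC+08:00.
21:30 Ardal Prefecture − 8h = 13:30 UTC.
1 March 2028 is a Wednesday, so the first Sunday is March 5 and the fourth is March 26.
1 September 2028 is a Friday, so the first Friday is September 1.
At the standard offset (UTC+03:00), 13:30 UTC + 3h = 16:30 Irium standard time.
The standard-time date in Irium, 3 September 2028, is outside the daylight-saving period (26 March – 1 September), so Irium is on standard time, UTC+03:00.
13:30 UTC + 3h = 16:30 Irium.

16:30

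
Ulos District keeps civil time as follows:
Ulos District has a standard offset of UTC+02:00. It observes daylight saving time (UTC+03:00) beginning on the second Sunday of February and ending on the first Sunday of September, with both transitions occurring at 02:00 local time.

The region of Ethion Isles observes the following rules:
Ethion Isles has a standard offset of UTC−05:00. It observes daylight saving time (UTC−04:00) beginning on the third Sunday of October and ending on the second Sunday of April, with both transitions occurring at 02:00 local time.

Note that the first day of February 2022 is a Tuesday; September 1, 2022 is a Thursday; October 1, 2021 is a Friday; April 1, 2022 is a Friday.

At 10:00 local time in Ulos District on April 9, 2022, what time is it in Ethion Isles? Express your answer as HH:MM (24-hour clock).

1 February 2022 is a Tuesday, so the first Sunday is February 6 and the second is February 13.
1 September 2022 is a Thursday, so the first Sunday is September 4.
April 9, 2022 lies within the daylight-saving period (13 February – 4 September), so Ulos District is on daylight time, UTC+03:00.
10:00 Ulos District − 3h = 07:00 UTC.
1 October 2021 is a Friday, so the first Sunday is October 3 and the third is October 17.
1 April 2022 is a Friday, so the first Sunday is April 3 and the second is April 10.
At the standard offset (UTC−05:00), 07:00 UTC − 5h = 02:00 Ethion Isles standard time.
The standard-time date in Ethion Isles, April 9, 2022, falls between 17 October 2021 and 10 April 2022, so daylight saving is in effect and Ethion Isles is at UTC−04:00.
07:00 UTC − 4h = 03:00 Ethion Isles.

03:00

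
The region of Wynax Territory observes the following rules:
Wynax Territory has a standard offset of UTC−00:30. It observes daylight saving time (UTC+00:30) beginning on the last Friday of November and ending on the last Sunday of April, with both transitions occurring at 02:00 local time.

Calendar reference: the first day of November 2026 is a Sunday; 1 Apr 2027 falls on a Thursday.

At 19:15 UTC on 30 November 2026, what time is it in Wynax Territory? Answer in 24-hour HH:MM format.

19:45

1 November 2026 is a Sunday, so Fridays fall on 6, 13, 20, 27; the last is November 27.
1 April 2027 is a Thursday, so Sundays fall on 4, 11, 18, 25; the last is April 25.
At the standard offset (UTC−00:30), 19:15 UTC − 0h30m = 18:45 Wynax Territory standard time.
The standard-time date in Wynax Territory, 30 November 2026, falls between 27 November 2026 and 25 April 2027, so daylight saving is in effect and Wynax Territory is at UTC+00:30.
19:15 UTC + 0h30m = 19:45 local.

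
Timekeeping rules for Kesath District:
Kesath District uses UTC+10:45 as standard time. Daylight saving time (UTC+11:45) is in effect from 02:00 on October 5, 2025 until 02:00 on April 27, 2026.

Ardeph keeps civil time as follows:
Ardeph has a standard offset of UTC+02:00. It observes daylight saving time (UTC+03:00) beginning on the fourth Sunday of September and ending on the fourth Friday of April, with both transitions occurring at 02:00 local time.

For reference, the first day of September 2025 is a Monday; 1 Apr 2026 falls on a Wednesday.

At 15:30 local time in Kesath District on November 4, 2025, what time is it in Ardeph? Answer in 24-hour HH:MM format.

November 4, 2025 lies within the daylight-saving period (5 October 2025 – 27 April 2026), so Kesath District is on daylight time, UTC+11:45.
15:30 Kesath District − 11h45m = 03:45 UTC.
1 September 2025 is a Monday, so the first Sunday is September 7 and the fourth is September 28.
1 April 2026 is a Wednesday, so the first Friday is April 3 and the fourth is April 24.
At the standard offset (UTC+02:00), 03:45 UTC + 2h = 05:45 Ardeph standard time.
The standard-time date in Ardeph, November 4, 2025, lies within the daylight-saving period (28 September 2025 – 24 April 2026), so Ardeph is on daylight time, UTC+03:00.
03:45 UTC + 3h = 06:45 Ardeph.

06:45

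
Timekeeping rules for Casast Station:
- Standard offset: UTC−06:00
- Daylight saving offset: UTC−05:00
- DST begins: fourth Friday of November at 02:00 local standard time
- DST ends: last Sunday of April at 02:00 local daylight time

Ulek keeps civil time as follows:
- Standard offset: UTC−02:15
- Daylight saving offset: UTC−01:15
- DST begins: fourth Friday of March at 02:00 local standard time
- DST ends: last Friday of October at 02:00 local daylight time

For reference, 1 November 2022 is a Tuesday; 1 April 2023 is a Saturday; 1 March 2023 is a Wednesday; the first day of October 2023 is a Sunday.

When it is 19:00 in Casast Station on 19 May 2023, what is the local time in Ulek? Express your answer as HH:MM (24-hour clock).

1 November 2022 is a Tuesday, so the first Friday is November 4 and the fourth is November 25.
1 April 2023 is a Saturday, so Sundays fall on 2, 9, 16, 23, 30; the last is April 30.
19 May 2023 is outside the daylight-saving period (25 November 2022 – 30 April 2023), so Casast Station is on standard time, UTC−06:00.
19:00 Casast Station + 6h = 01:00 UTC (rolling into the next day, 20 May 2023).
1 March 2023 is a Wednesday, so the first Friday is March 3 and the fourth is March 24.
1 October 2023 is a Sunday, so Fridays fall on 6, 13, 20, 27; the last is October 27.
At the standard offset (UTC−02:15), 01:00 UTC − 2h15m = 22:45 Ulek standard time (rolling into the previous day, 19 May 2023).
The standard-time date in Ulek, 19 May 2023, lies within the daylight-saving period (24 March – 27 October), so Ulek is on daylight time, UTC−01:15.
01:00 UTC − 1h15m = 23:45 Ulek (rolling into the previous day, 19 May 2023).

23:45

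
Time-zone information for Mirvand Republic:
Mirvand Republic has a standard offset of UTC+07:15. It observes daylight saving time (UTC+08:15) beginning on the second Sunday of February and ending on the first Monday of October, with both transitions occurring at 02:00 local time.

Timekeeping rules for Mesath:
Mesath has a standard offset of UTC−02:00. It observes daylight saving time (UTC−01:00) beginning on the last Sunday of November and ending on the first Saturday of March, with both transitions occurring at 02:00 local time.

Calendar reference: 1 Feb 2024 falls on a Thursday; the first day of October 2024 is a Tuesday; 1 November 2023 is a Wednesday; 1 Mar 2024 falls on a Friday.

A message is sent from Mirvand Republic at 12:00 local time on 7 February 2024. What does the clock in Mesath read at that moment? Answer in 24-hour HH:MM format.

1 February 2024 is a Thursday, so the first Sunday is February 4 and the second is February 11.
1 October 2024 is a Tuesday, so the first Monday is October 7.
Daylight saving runs 11 February – 7 October; 7 February 2024 is outside that window, so Mirvand Republic is on standard time at UTC+07:15.
12:00 Mirvand Republic − 7h15m = 04:45 UTC.
1 November 2023 is a Wednesday, so Sundays fall on 5, 12, 19, 26; the last is November 26.
1 March 2024 is a Friday, so the first Saturday is March 2.
At the standard offset (UTC−02:00), 04:45 UTC − 2h = 02:45 Mesath standard time.
The standard-time date in Mesath, 7 February 2024, falls between 26 November 2023 and 2 March 2024, so daylight saving is in effect and Mesath is at UTC−01:00.
04:45 UTC − 1h = 03:45 Mesath.

03:45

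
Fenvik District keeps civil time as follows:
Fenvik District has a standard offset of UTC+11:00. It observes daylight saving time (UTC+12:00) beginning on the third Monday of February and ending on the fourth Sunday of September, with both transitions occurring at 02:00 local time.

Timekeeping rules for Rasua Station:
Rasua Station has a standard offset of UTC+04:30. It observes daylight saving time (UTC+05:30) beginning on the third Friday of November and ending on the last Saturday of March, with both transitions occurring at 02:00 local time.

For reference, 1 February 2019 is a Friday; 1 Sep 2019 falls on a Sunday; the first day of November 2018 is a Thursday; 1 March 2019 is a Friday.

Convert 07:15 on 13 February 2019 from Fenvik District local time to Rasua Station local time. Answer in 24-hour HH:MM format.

01:45

1 February 2019 is a Friday, so the first Monday is February 4 and the third is February 18.
1 September 2019 is a Sunday, so the first Sunday is September 1 and the fourth is September 22.
13 February 2019 does not fall between 18 February and 22 September, so daylight saving is not in effect and Fenvik District is at UTC+11:00.
07:15 Fenvik District − 11h = 20:15 UTC (rolling into the previous day, 12 February 2019).
1 November 2018 is a Thursday, so the first Friday is November 2 and the third is November 16.
1 March 2019 is a Friday, so Saturdays fall on 2, 9, 16, 23, 30; the last is March 30.
At the standard offset (UTC+04:30), 20:15 UTC + 4h30m = 00:45 Rasua Station standard time (rolling into the next day, 13 February 2019).
The standard-time date in Rasua Station, 13 February 2019, falls between 16 November 2018 and 30 March 2019, so daylight saving is in effect and Rasua Station is at UTC+05:30.
20:15 UTC + 5h30m = 01:45 Rasua Station (rolling into the next day, 13 February 2019).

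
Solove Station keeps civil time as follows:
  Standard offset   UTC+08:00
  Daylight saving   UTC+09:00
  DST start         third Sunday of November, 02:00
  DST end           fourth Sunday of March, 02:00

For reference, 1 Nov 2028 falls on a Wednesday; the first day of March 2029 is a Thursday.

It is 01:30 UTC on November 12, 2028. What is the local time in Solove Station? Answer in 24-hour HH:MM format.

09:30

1 November 2028 is a Wednesday, so the first Sunday is November 5 and the third is November 19.
1 March 2029 is a Thursday, so the first Sunday is March 4 and the fourth is March 25.
At the standard offset (UTC+08:00), 01:30 UTC + 8h = 09:30 Solove Station standard time.
The standard-time date in Solove Station, November 12, 2028, is outside the daylight-saving period (19 November 2028 – 25 March 2029), so Solove Station is on standard time, UTC+08:00.
01:30 UTC + 8h = 09:30 local.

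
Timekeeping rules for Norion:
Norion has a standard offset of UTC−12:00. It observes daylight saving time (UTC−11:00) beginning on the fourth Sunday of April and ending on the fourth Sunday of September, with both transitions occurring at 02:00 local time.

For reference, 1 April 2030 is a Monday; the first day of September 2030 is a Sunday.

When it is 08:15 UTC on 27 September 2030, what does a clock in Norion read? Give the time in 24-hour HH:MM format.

1 April 2030 is a Monday, so the first Sunday is April 7 and the fourth is April 28.
1 September 2030 is a Sunday, so the first Sunday is September 1 and the fourth is September 22.
At the standard offset (UTC−12:00), 08:15 UTC − 12h = 20:15 Norion standard time (rolling into the previous day, 26 September 2030).
The standard-time date in Norion, 26 September 2030, does not fall between 28 April and 22 September, so daylight saving is not in effect and Norion is at UTC−12:00.
08:15 UTC − 12h = 20:15 local (rolling into the previous day, 26 September 2030).

20:15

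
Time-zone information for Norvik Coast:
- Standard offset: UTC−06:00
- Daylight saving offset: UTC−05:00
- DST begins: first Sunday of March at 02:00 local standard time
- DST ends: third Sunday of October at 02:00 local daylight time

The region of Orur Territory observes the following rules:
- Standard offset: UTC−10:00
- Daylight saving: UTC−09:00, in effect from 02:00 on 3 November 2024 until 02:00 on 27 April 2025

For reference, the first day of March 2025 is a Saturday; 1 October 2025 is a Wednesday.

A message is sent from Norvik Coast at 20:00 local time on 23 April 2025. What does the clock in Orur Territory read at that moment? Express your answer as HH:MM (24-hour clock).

1 March 2025 is a Saturday, so the first Sunday is March 2.
1 October 2025 is a Wednesday, so the first Sunday is October 5 and the third is October 19.
23 April 2025 lies within the daylight-saving period (2 March – 19 October), so Norvik Coast is on daylight time, UTC−05:00.
20:00 Norvik Coast + 5h = 01:00 UTC (rolling into the next day, 24 April 2025).
At the standard offset (UTC−10:00), 01:00 UTC − 10h = 15:00 Orur Territory standard time (rolling into the previous day, 23 April 2025).
The standard-time date in Orur Territory, 23 April 2025, lies within the daylight-saving period (3 November 2024 – 27 April 2025), so Orur Territory is on daylight time, UTC−09:00.
01:00 UTC − 9h = 16:00 Orur Territory (rolling into the previous day, 23 April 2025).

16:00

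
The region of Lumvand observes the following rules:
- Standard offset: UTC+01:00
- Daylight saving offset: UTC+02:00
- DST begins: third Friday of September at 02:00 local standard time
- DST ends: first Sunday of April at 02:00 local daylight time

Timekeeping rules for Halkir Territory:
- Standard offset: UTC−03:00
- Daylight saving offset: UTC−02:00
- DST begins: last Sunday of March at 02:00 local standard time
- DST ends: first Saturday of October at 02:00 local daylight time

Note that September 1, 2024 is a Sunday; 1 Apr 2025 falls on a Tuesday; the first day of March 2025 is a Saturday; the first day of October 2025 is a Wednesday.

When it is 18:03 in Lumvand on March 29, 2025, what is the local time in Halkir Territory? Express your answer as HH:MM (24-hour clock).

13:03

1 September 2024 is a Sunday, so the first Friday is September 6 and the third is September 20.
1 April 2025 is a Tuesday, so the first Sunday is April 6.
Daylight saving runs 20 September 2024 – 6 April 2025; March 29, 2025 is inside that window, so Lumvand is at UTC+02:00.
18:03 Lumvand − 2h = 16:03 UTC.
1 March 2025 is a Saturday, so Sundays fall on 2, 9, 16, 23, 30; the last is March 30.
1 October 2025 is a Wednesday, so the first Saturday is October 4.
At the standard offset (UTC−03:00), 16:03 UTC − 3h = 13:03 Halkir Territory standard time.
The standard-time date in Halkir Territory, March 29, 2025, does not fall between 30 March and 4 October, so daylight saving is not in effect and Halkir Territory is at UTC−03:00.
16:03 UTC − 3h = 13:03 Halkir Territory.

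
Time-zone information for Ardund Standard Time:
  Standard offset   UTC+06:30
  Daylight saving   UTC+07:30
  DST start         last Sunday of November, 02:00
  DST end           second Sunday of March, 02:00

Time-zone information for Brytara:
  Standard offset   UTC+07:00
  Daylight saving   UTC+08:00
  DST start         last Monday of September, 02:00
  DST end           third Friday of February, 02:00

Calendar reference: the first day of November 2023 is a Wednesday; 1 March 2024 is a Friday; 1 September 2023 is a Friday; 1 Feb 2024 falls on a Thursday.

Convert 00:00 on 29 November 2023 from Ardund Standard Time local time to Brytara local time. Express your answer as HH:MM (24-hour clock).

00:30

1 November 2023 is a Wednesday, so Sundays fall on 5, 12, 19, 26; the last is November 26.
1 March 2024 is a Friday, so the first Sunday is March 3 and the second is March 10.
Daylight saving runs 26 November 2023 – 10 March 2024; 29 November 2023 is inside that window, so Ardund Standard Time is at UTC+07:30.
00:00 Ardund Standard Time − 7h30m = 16:30 UTC (rolling into the previous day, 28 November 2023).
1 September 2023 is a Friday, so Mondays fall on 4, 11, 18, 25; the last is September 25.
1 February 2024 is a Thursday, so the first Friday is February 2 and the third is February 16.
At the standard offset (UTC+07:00), 16:30 UTC + 7h = 23:30 Brytara standard time.
The standard-time date in Brytara, 28 November 2023, falls between 25 September 2023 and 16 February 2024, so daylight saving is in effect and Brytara is at UTC+08:00.
16:30 UTC + 8h = 00:30 Brytara (rolling into the next day, 29 November 2023).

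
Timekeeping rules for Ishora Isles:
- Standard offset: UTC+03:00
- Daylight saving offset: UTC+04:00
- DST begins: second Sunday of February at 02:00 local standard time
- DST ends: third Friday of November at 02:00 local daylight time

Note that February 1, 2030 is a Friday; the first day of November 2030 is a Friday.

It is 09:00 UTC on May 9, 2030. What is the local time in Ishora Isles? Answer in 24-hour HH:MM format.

13:00

1 February 2030 is a Friday, so the first Sunday is February 3 and the second is February 10.
1 November 2030 is a Friday, so the first Friday is November 1 and the third is November 15.
At the standard offset (UTC+03:00), 09:00 UTC + 3h = 12:00 Ishora Isles standard time.
The standard-time date in Ishora Isles, May 9, 2030, lies within the daylight-saving period (10 February – 15 November), so Ishora Isles is on daylight time, UTC+04:00.
09:00 UTC + 4h = 13:00 local.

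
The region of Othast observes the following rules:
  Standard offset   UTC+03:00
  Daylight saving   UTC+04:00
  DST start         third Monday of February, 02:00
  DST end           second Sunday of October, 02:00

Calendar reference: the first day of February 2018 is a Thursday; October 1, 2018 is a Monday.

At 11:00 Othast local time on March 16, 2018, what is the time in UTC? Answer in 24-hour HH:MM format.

07:00

1 February 2018 is a Thursday, so the first Monday is February 5 and the third is February 19.
1 October 2018 is a Monday, so the first Sunday is October 7 and the second is October 14.
March 16, 2018 lies within the daylight-saving period (19 February – 14 October), so Othast is on daylight time, UTC+04:00.
11:00 local − 4h = 07:00 UTC.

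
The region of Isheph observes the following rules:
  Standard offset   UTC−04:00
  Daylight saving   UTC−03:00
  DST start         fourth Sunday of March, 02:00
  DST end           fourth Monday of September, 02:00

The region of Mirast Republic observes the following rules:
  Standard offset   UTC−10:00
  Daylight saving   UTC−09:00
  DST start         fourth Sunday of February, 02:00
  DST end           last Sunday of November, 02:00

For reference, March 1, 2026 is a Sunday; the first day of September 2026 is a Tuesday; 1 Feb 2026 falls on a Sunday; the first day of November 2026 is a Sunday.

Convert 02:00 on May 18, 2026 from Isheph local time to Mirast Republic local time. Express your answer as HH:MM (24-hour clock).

20:00

1 March 2026 is a Sunday, so the first Sunday is March 1 and the fourth is March 22.
1 September 2026 is a Tuesday, so the first Monday is September 7 and the fourth is September 28.
Daylight saving runs 22 March – 28 September; May 18, 2026 is inside that window, so Isheph is at UTC−03:00.
02:00 Isheph + 3h = 05:00 UTC.
1 February 2026 is a Sunday, so the first Sunday is February 1 and the fourth is February 22.
1 November 2026 is a Sunday, so Sundays fall on 1, 8, 15, 22, 29; the last is November 29.
At the standard offset (UTC−10:00), 05:00 UTC − 10h = 19:00 Mirast Republic standard time (rolling into the previous day, 17 May 2026).
Daylight saving runs 22 February – 29 November; the standard-time date in Mirast Republic, May 17, 2026, is inside that window, so Mirast Republic is at UTC−09:00.
05:00 UTC − 9h = 20:00 Mirast Republic (rolling into the previous day, 17 May 2026).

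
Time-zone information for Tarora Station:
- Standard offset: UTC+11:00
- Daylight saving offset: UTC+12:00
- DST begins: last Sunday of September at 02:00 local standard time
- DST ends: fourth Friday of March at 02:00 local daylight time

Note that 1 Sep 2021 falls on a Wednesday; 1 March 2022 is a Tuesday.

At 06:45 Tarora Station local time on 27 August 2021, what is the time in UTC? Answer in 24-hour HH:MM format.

19:45

1 September 2021 is a Wednesday, so Sundays fall on 5, 12, 19, 26; the last is September 26.
1 March 2022 is a Tuesday, so the first Friday is March 4 and the fourth is March 25.
27 August 2021 is outside the daylight-saving period (26 September 2021 – 25 March 2022), so Tarora Station is on standard time, UTC+11:00.
06:45 local − 11h = 19:45 UTC (rolling into the previous day, 26 August 2021).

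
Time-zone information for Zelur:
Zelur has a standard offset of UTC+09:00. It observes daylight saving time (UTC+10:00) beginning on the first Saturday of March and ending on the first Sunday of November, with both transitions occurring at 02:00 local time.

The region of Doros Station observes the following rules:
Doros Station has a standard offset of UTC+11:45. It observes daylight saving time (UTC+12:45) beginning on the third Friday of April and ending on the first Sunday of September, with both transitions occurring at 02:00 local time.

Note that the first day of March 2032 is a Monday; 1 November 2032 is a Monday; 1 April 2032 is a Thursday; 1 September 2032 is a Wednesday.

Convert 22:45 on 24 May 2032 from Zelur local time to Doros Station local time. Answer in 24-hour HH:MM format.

1 March 2032 is a Monday, so the first Saturday is March 6.
1 November 2032 is a Monday, so the first Sunday is November 7.
Daylight saving runs 6 March – 7 November; 24 May 2032 is inside that window, so Zelur is at UTC+10:00.
22:45 Zelur − 10h = 12:45 UTC.
1 April 2032 is a Thursday, so the first Friday is April 2 and the third is April 16.
1 September 2032 is a Wednesday, so the first Sunday is September 5.
At the standard offset (UTC+11:45), 12:45 UTC + 11h45m = 00:30 Doros Station standard time (rolling into the next day, 25 May 2032).
The standard-time date in Doros Station, 25 May 2032, falls between 16 April and 5 September, so daylight saving is in effect and Doros Station is at UTC+12:45.
12:45 UTC + 12h45m = 01:30 Doros Station (rolling into the next day, 25 May 2032).

01:30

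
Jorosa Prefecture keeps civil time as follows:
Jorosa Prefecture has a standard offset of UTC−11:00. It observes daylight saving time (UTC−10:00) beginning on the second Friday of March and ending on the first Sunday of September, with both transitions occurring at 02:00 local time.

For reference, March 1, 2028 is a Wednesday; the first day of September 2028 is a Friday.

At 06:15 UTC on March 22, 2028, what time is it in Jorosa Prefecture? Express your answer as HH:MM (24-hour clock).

20:15

1 March 2028 is a Wednesday, so the first Friday is March 3 and the second is March 10.
1 September 2028 is a Friday, so the first Sunday is September 3.
At the standard offset (UTC−11:00), 06:15 UTC − 11h = 19:15 Jorosa Prefecture standard time (rolling into the previous day, 21 March 2028).
Daylight saving runs 10 March – 3 September; the standard-time date in Jorosa Prefecture, March 21, 2028, is inside that window, so Jorosa Prefecture is at UTC−10:00.
06:15 UTC − 10h = 20:15 local (rolling into the previous day, 21 March 2028).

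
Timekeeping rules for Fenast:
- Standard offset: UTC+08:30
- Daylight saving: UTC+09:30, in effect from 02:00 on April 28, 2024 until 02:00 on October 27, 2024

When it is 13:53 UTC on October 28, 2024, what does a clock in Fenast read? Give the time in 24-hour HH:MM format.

22:23

At the standard offset (UTC+08:30), 13:53 UTC + 8h30m = 22:23 Fenast standard time.
Daylight saving runs 28 April – 27 October; the standard-time date in Fenast, October 28, 2024, is outside that window, so Fenast is on standard time at UTC+08:30.
13:53 UTC + 8h30m = 22:23 local.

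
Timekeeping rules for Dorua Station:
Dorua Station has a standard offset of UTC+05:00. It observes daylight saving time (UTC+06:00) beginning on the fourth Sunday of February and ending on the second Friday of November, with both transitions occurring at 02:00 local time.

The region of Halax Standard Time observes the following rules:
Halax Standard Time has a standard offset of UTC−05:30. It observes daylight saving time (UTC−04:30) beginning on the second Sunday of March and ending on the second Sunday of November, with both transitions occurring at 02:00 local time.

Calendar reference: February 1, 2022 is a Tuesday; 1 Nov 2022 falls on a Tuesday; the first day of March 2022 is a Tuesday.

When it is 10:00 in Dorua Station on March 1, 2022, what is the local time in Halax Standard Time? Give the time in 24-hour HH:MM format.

22:30

1 February 2022 is a Tuesday, so the first Sunday is February 6 and the fourth is February 27.
1 November 2022 is a Tuesday, so the first Friday is November 4 and the second is November 11.
Daylight saving runs 27 February – 11 November; March 1, 2022 is inside that window, so Dorua Station is at UTC+06:00.
10:00 Dorua Station − 6h = 04:00 UTC.
1 March 2022 is a Tuesday, so the first Sunday is March 6 and the second is March 13.
1 November 2022 is a Tuesday, so the first Sunday is November 6 and the second is November 13.
At the standard offset (UTC−05:30), 04:00 UTC − 5h30m = 22:30 Halax Standard Time standard time (rolling into the previous day, 28 February 2022).
Daylight saving runs 13 March – 13 November; the standard-time date in Halax Standard Time, February 28, 2022, is outside that window, so Halax Standard Time is on standard time at UTC−05:30.
04:00 UTC − 5h30m = 22:30 Halax Standard Time (rolling into the previous day, 28 February 2022).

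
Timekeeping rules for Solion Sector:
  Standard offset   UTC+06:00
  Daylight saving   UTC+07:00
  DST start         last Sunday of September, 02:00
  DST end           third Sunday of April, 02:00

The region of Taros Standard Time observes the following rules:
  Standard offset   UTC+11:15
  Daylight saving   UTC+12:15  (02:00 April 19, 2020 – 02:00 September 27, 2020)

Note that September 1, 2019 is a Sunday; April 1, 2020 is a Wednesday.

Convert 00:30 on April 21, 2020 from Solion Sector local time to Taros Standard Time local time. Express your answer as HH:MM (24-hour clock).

06:45

1 September 2019 is a Sunday, so Sundays fall on 1, 8, 15, 22, 29; the last is September 29.
1 April 2020 is a Wednesday, so the first Sunday is April 5 and the third is April 19.
April 21, 2020 is outside the daylight-saving period (29 September 2019 – 19 April 2020), so Solion Sector is on standard time, UTC+06:00.
00:30 Solion Sector − 6h = 18:30 UTC (rolling into the previous day, 20 April 2020).
At the standard offset (UTC+11:15), 18:30 UTC + 11h15m = 05:45 Taros Standard Time standard time (rolling into the next day, 21 April 2020).
Daylight saving runs 19 April – 27 September; the standard-time date in Taros Standard Time, April 21, 2020, is inside that window, so Taros Standard Time is at UTC+12:15.
18:30 UTC + 12h15m = 06:45 Taros Standard Time (rolling into the next day, 21 April 2020).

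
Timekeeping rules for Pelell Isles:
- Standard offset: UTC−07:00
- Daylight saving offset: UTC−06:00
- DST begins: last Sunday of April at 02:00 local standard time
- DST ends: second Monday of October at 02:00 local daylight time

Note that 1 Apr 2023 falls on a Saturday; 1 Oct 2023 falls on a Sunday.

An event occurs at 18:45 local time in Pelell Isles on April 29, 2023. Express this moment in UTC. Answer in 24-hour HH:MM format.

01:45

1 April 2023 is a Saturday, so Sundays fall on 2, 9, 16, 23, 30; the last is April 30.
1 October 2023 is a Sunday, so the first Monday is October 2 and the second is October 9.
April 29, 2023 is outside the daylight-saving period (30 April – 9 October), so Pelell Isles is on standard time, UTC−07:00.
18:45 local + 7h = 01:45 UTC (rolling into the next day, 30 April 2023).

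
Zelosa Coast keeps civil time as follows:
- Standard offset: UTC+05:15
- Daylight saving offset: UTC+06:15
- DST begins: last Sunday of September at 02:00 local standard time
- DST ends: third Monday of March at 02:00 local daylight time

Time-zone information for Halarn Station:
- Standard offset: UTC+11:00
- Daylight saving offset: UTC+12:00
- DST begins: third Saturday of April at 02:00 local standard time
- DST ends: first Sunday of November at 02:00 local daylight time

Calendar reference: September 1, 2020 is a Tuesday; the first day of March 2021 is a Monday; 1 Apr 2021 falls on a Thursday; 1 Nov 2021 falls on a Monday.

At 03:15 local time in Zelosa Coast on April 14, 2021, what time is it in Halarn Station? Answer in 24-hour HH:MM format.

1 September 2020 is a Tuesday, so Sundays fall on 6, 13, 20, 27; the last is September 27.
1 March 2021 is a Monday, so the first Monday is March 1 and the third is March 15.
Daylight saving runs 27 September 2020 – 15 March 2021; April 14, 2021 is outside that window, so Zelosa Coast is on standard time at UTC+05:15.
03:15 Zelosa Coast − 5h15m = 22:00 UTC (rolling into the previous day, 13 April 2021).
1 April 2021 is a Thursday, so the first Saturday is April 3 and the third is April 17.
1 November 2021 is a Monday, so the first Sunday is November 7.
At the standard offset (UTC+11:00), 22:00 UTC + 11h = 09:00 Halarn Station standard time (rolling into the next day, 14 April 2021).
The standard-time date in Halarn Station, April 14, 2021, does not fall between 17 April and 7 November, so daylight saving is not in effect and Halarn Station is at UTC+11:00.
22:00 UTC + 11h = 09:00 Halarn Station (rolling into the next day, 14 April 2021).

09:00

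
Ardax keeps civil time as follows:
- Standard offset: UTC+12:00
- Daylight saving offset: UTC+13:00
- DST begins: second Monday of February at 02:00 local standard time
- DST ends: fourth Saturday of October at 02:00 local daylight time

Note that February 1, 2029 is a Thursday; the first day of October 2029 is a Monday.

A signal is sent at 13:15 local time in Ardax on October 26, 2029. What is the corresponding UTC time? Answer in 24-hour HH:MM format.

00:15

1 February 2029 is a Thursday, so the first Monday is February 5 and the second is February 12.
1 October 2029 is a Monday, so the first Saturday is October 6 and the fourth is October 27.
October 26, 2029 falls between 12 February and 27 October, so daylight saving is in effect and Ardax is at UTC+13:00.
13:15 local − 13h = 00:15 UTC.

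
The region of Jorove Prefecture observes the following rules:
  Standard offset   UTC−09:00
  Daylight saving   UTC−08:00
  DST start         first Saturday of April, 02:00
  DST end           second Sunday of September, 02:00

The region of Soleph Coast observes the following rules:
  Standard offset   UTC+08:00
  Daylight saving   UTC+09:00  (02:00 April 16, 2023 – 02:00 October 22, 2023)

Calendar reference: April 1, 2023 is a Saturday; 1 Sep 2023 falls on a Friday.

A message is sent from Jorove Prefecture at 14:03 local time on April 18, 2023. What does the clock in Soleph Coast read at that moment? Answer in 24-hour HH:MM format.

07:03

1 April 2023 is a Saturday, so the first Saturday is April 1.
1 September 2023 is a Friday, so the first Sunday is September 3 and the second is September 10.
Daylight saving runs 1 April – 10 September; April 18, 2023 is inside that window, so Jorove Prefecture is at UTC−08:00.
14:03 Jorove Prefecture + 8h = 22:03 UTC.
At the standard offset (UTC+08:00), 22:03 UTC + 8h = 06:03 Soleph Coast standard time (rolling into the next day, 19 April 2023).
The standard-time date in Soleph Coast, April 19, 2023, lies within the daylight-saving period (16 April – 22 October), so Soleph Coast is on daylight time, UTC+09:00.
22:03 UTC + 9h = 07:03 Soleph Coast (rolling into the next day, 19 April 2023).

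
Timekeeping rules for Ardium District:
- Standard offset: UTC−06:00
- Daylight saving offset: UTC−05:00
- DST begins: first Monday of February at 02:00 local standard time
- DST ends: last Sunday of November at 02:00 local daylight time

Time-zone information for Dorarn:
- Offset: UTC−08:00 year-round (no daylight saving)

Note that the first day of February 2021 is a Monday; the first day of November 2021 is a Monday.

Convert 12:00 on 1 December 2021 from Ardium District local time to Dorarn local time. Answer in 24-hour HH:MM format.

10:00

1 February 2021 is a Monday, so the first Monday is February 1.
1 November 2021 is a Monday, so Sundays fall on 7, 14, 21, 28; the last is November 28.
1 December 2021 does not fall between 1 February and 28 November, so daylight saving is not in effect and Ardium District is at UTC−06:00.
12:00 Ardium District + 6h = 18:00 UTC.
Dorarn has no daylight saving, so its offset is UTC−08:00 year-round.
18:00 UTC − 8h = 10:00 Dorarn.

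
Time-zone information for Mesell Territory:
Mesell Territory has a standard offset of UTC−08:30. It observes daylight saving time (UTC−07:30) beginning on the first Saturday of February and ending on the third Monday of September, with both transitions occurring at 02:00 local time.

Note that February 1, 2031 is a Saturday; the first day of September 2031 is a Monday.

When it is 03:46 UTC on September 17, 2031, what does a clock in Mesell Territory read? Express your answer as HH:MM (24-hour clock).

1 February 2031 is a Saturday, so the first Saturday is February 1.
1 September 2031 is a Monday, so the first Monday is September 1 and the third is September 15.
At the standard offset (UTC−08:30), 03:46 UTC − 8h30m = 19:16 Mesell Territory standard time (rolling into the previous day, 16 September 2031).
The standard-time date in Mesell Territory, September 16, 2031, does not fall between 1 February and 15 September, so daylight saving is not in effect and Mesell Territory is at UTC−08:30.
03:46 UTC − 8h30m = 19:16 local (rolling into the previous day, 16 September 2031).

19:16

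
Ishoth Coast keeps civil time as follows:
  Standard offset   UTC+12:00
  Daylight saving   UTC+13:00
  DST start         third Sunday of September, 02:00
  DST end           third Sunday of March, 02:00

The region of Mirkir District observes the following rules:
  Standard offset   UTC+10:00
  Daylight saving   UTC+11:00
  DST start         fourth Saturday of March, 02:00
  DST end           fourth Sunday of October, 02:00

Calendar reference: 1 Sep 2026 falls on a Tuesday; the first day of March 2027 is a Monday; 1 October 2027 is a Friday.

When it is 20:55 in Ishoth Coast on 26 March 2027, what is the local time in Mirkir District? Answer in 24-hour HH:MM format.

18:55

1 September 2026 is a Tuesday, so the first Sunday is September 6 and the third is September 20.
1 March 2027 is a Monday, so the first Sunday is March 7 and the third is March 21.
26 March 2027 is outside the daylight-saving period (20 September 2026 – 21 March 2027), so Ishoth Coast is on standard time, UTC+12:00.
20:55 Ishoth Coast − 12h = 08:55 UTC.
1 March 2027 is a Monday, so the first Saturday is March 6 and the fourth is March 27.
1 October 2027 is a Friday, so the first Sunday is October 3 and the fourth is October 24.
At the standard offset (UTC+10:00), 08:55 UTC + 10h = 18:55 Mirkir District standard time.
The standard-time date in Mirkir District, 26 March 2027, does not fall between 27 March and 24 October, so daylight saving is not in effect and Mirkir District is at UTC+10:00.
08:55 UTC + 10h = 18:55 Mirkir District.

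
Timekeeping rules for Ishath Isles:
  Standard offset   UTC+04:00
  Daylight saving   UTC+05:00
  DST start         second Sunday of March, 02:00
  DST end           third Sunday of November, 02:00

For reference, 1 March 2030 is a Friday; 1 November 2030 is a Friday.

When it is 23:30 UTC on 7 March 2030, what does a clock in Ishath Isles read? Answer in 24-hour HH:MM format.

1 March 2030 is a Friday, so the first Sunday is March 3 and the second is March 10.
1 November 2030 is a Friday, so the first Sunday is November 3 and the third is November 17.
At the standard offset (UTC+04:00), 23:30 UTC + 4h = 03:30 Ishath Isles standard time (rolling into the next day, 8 March 2030).
The standard-time date in Ishath Isles, 8 March 2030, does not fall between 10 March and 17 November, so daylight saving is not in effect and Ishath Isles is at UTC+04:00.
23:30 UTC + 4h = 03:30 local (rolling into the next day, 8 March 2030).

03:30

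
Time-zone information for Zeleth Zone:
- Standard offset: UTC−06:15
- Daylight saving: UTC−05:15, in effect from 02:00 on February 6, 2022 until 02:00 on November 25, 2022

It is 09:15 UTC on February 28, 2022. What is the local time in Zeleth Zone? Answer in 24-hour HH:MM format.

At the standard offset (UTC−06:15), 09:15 UTC − 6h15m = 03:00 Zeleth Zone standard time.
The standard-time date in Zeleth Zone, February 28, 2022, lies within the daylight-saving period (6 February – 25 November), so Zeleth Zone is on daylight time, UTC−05:15.
09:15 UTC − 5h15m = 04:00 local.

04:00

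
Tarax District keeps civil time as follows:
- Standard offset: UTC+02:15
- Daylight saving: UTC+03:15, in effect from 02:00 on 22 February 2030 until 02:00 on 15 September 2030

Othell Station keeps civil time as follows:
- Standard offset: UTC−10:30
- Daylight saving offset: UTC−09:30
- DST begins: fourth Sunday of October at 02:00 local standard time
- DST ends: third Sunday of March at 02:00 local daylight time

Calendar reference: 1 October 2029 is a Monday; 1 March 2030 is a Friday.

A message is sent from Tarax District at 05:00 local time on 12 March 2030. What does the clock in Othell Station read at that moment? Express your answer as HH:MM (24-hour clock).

16:15

12 March 2030 falls between 22 February and 15 September, so daylight saving is in effect and Tarax District is at UTC+03:15.
05:00 Tarax District − 3h15m = 01:45 UTC.
1 October 2029 is a Monday, so the first Sunday is October 7 and the fourth is October 28.
1 March 2030 is a Friday, so the first Sunday is March 3 and the third is March 17.
At the standard offset (UTC−10:30), 01:45 UTC − 10h30m = 15:15 Othell Station standard time (rolling into the previous day, 11 March 2030).
Daylight saving runs 28 October 2029 – 17 March 2030; the standard-time date in Othell Station, 11 March 2030, is inside that window, so Othell Station is at UTC−09:30.
01:45 UTC − 9h30m = 16:15 Othell Station (rolling into the previous day, 11 March 2030).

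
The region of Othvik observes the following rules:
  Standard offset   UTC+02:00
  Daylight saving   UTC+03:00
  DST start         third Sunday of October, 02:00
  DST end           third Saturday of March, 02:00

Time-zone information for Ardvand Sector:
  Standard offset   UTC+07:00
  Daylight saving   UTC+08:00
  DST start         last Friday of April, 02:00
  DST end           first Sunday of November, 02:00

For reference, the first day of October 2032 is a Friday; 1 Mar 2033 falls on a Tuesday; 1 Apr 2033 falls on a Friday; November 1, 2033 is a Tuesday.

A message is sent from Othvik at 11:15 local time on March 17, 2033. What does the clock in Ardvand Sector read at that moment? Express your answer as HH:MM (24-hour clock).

15:15

1 October 2032 is a Friday, so the first Sunday is October 3 and the third is October 17.
1 March 2033 is a Tuesday, so the first Saturday is March 5 and the third is March 19.
Daylight saving runs 17 October 2032 – 19 March 2033; March 17, 2033 is inside that window, so Othvik is at UTC+03:00.
11:15 Othvik − 3h = 08:15 UTC.
1 April 2033 is a Friday, so Fridays fall on 1, 8, 15, 22, 29; the last is April 29.
1 November 2033 is a Tuesday, so the first Sunday is November 6.
At the standard offset (UTC+07:00), 08:15 UTC + 7h = 15:15 Ardvand Sector standard time.
The standard-time date in Ardvand Sector, March 17, 2033, is outside the daylight-saving period (29 April – 6 November), so Ardvand Sector is on standard time, UTC+07:00.
08:15 UTC + 7h = 15:15 Ardvand Sector.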